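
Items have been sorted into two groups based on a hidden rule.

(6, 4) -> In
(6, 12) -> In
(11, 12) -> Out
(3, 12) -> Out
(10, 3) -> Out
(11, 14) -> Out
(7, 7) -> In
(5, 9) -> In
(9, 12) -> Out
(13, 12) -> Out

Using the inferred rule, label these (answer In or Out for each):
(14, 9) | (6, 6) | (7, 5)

Out, In, In

One predicate separates the groups cleanly: sum is even.
(14, 9): Out (14+9 = 23).
(6, 6): In (6+6 = 12).
(7, 5): In (7+5 = 12).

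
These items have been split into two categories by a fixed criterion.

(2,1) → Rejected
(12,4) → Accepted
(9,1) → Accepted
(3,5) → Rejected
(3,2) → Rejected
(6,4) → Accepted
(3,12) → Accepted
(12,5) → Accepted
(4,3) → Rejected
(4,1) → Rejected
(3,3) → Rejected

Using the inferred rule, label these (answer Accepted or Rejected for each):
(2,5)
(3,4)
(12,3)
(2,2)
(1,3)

The distinguishing property — sum ≥ 10 — holds for all the 'Accepted' cases and none of the 'Rejected' cases.
(2,5): Rejected (2+5 = 7).
(3,4): Rejected (3+4 = 7).
(12,3): Accepted (12+3 = 15).
(2,2): Rejected (2+2 = 4).
(1,3): Rejected (1+3 = 4).

Rejected, Rejected, Accepted, Rejected, Rejected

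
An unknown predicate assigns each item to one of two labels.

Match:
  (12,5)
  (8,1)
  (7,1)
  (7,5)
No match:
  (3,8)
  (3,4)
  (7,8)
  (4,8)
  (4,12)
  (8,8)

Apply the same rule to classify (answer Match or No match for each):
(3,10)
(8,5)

'Match' ⟺ second is odd.
(3,10) → second 10 → No match. (8,5) → second 5 → Match.

No match, Match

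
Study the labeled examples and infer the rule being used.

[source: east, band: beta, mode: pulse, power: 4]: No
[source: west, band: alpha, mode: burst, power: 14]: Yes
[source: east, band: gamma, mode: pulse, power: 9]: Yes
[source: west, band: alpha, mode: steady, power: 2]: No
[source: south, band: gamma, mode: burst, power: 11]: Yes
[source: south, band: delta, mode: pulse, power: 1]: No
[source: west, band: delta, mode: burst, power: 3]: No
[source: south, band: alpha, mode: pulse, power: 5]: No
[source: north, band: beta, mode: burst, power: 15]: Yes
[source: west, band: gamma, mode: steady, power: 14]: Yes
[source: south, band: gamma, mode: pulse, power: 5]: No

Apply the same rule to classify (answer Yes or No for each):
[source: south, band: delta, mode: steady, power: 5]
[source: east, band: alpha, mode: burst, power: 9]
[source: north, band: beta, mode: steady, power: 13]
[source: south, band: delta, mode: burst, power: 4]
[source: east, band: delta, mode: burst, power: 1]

No, Yes, Yes, No, No

The common property of the 'Yes' items is: power ≥ 9. No 'No' item has it.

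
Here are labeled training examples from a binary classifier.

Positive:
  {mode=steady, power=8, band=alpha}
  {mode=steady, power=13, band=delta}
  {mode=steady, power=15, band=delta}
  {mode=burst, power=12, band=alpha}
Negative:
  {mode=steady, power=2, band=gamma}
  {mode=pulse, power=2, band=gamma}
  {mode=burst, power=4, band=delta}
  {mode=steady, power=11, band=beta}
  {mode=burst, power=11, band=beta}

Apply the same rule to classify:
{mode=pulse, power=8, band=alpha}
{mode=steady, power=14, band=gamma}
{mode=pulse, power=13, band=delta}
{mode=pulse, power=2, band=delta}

Positive, Positive, Positive, Negative

A rule that fits every label: band is alpha OR power ≥ 12 — true of each 'Positive' example, false of each 'Negative' one.
{mode=pulse, power=8, band=alpha}: band is alpha, power = 8, passes → Positive. {mode=steady, power=14, band=gamma}: band is gamma, power = 14, passes → Positive. {mode=pulse, power=13, band=delta}: band is delta, power = 13, passes → Positive. {mode=pulse, power=2, band=delta}: band is delta, power = 2, lacks this property → Negative.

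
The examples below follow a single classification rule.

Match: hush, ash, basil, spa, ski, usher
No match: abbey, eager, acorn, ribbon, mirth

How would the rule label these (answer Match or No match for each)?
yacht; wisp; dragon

No match, Match, No match

The distinguishing property — contains 's' — holds for all the 'Match' cases and none of the 'No match' cases.
yacht: no 's' — fails the rule, so No match. wisp: has 's' — matches, so Match. dragon: no 's' — fails the rule, so No match.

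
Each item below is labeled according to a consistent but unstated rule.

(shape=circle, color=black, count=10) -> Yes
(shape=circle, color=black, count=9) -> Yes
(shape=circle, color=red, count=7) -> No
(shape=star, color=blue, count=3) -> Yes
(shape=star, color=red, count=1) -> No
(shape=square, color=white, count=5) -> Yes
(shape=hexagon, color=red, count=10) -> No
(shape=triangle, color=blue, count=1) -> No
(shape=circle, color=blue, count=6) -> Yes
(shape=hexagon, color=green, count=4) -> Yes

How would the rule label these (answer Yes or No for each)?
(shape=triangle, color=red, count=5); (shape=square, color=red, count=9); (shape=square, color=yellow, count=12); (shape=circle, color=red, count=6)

One predicate separates the groups cleanly: color is not red AND count ≥ 3.
No: (shape=triangle, color=red, count=5), since color is red, count = 5. No: (shape=square, color=red, count=9), since color is red, count = 9. Yes: (shape=square, color=yellow, count=12), since color is yellow, count = 12. No: (shape=circle, color=red, count=6), since color is red, count = 6.

No, No, Yes, No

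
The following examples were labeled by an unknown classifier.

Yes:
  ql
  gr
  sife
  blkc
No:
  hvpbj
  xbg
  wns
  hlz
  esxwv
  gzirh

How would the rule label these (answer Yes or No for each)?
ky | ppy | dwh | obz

Yes, No, No, No

Rule: even length. This holds for each 'Yes' example and fails for each 'No' one.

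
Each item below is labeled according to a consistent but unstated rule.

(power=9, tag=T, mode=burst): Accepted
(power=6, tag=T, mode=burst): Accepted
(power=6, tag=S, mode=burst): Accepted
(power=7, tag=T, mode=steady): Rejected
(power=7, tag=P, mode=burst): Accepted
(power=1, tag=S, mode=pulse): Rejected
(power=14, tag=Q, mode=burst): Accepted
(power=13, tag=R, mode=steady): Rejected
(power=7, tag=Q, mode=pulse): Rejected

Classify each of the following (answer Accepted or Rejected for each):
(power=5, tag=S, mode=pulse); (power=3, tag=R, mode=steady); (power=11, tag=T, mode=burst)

Rejected, Rejected, Accepted

The rule appears to be: mode is burst.
(power=5, tag=S, mode=pulse): Rejected (mode is pulse). (power=3, tag=R, mode=steady): Rejected (mode is steady). (power=11, tag=T, mode=burst): Accepted (mode is burst).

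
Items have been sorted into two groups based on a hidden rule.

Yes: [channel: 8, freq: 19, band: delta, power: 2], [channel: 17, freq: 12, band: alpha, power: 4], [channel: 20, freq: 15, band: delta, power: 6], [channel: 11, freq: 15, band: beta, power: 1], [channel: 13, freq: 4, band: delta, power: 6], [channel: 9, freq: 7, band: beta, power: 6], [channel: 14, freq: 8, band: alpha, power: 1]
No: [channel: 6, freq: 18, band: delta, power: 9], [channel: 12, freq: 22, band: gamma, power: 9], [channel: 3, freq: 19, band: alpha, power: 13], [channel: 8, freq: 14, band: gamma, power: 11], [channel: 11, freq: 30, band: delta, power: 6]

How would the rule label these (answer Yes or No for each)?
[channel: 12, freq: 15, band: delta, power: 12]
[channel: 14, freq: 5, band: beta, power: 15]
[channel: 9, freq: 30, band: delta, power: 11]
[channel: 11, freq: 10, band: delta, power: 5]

A rule that fits every label: power ≤ 6 AND freq ≤ 19 — true of each 'Yes' example, false of each 'No' one.

No, No, No, Yes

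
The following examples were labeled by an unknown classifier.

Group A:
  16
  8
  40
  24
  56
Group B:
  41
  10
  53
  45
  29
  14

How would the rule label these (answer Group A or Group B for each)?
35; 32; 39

Group B, Group A, Group B

All 'Group A' examples share one property — multiple of 4 — and every 'Group B' example lacks it.
35: 35 = 4·8 + 3 — does not fit, so Group B. 32: 32 = 4·8 — qualifies, so Group A. 39: 39 = 4·9 + 3 — does not fit, so Group B.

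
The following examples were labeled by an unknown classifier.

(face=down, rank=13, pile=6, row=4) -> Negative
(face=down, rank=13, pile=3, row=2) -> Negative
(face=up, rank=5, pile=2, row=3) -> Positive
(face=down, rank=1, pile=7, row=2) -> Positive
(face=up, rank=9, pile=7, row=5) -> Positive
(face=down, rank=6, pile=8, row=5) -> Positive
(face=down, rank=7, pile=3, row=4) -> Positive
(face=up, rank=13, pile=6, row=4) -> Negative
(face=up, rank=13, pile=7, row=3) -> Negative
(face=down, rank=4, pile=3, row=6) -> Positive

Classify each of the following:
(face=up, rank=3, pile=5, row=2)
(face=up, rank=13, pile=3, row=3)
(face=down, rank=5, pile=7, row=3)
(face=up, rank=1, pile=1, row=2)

Positive, Negative, Positive, Positive

The pattern is that an item is 'Positive' exactly when: rank ≤ 9.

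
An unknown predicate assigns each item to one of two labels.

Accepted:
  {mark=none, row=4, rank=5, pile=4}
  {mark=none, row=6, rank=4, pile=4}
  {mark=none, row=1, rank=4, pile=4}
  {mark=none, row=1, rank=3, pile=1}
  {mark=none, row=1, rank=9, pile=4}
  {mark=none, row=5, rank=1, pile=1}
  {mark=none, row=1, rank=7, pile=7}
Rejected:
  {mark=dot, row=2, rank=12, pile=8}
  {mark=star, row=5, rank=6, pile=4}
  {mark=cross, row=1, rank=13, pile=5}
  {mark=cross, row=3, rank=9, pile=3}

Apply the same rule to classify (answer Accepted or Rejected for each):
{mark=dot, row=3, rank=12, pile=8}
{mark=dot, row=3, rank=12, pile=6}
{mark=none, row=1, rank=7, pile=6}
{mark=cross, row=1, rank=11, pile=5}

Rejected, Rejected, Accepted, Rejected

Checking candidate rules against both groups, what survives is: mark is none.
{mark=dot, row=3, rank=12, pile=8}: mark is dot — does not pass, so Rejected.
{mark=dot, row=3, rank=12, pile=6}: mark is dot — does not pass, so Rejected.
{mark=none, row=1, rank=7, pile=6}: mark is none — passes, so Accepted.
{mark=cross, row=1, rank=11, pile=5}: mark is cross — does not pass, so Rejected.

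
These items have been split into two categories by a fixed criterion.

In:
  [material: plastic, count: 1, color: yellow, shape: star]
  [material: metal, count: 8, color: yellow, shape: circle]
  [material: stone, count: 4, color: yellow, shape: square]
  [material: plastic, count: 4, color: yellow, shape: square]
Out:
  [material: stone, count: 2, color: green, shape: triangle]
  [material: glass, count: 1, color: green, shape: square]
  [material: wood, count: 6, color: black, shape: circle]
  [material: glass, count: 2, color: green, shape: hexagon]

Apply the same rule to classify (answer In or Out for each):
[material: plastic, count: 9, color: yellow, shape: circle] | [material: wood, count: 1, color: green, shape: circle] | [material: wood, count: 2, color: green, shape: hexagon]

In, Out, Out

The pattern is that an item is 'In' exactly when: color is yellow.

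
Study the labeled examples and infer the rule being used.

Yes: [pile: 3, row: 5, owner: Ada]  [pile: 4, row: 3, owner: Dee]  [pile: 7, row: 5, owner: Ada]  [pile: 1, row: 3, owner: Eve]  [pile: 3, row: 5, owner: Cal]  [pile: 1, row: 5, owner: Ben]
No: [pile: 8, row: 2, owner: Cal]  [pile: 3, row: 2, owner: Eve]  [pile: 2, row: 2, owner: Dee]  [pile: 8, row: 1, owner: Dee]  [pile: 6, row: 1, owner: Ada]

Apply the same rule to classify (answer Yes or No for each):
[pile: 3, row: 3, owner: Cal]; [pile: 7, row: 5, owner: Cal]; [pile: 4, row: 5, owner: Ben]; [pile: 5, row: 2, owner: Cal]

Yes, Yes, Yes, No

One predicate separates the groups cleanly: row ≥ 3.
[pile: 3, row: 3, owner: Cal] → row = 3 → Yes. [pile: 7, row: 5, owner: Cal] → row = 5 → Yes. [pile: 4, row: 5, owner: Ben] → row = 5 → Yes. [pile: 5, row: 2, owner: Cal] → row = 2 → No.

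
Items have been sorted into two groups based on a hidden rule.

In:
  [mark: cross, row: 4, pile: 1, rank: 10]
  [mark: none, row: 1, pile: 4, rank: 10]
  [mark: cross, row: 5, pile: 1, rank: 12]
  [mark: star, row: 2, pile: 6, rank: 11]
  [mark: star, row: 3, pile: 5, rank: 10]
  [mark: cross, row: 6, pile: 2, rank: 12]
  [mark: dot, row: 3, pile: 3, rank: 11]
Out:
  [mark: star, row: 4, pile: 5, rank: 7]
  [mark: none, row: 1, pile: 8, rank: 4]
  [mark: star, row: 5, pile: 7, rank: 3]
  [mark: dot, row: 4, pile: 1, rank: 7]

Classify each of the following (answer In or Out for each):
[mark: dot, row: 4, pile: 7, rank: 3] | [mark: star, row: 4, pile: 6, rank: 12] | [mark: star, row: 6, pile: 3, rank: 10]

The distinguishing property — rank ≥ 10 — holds for all the 'In' cases and none of the 'Out' cases.

Out, In, In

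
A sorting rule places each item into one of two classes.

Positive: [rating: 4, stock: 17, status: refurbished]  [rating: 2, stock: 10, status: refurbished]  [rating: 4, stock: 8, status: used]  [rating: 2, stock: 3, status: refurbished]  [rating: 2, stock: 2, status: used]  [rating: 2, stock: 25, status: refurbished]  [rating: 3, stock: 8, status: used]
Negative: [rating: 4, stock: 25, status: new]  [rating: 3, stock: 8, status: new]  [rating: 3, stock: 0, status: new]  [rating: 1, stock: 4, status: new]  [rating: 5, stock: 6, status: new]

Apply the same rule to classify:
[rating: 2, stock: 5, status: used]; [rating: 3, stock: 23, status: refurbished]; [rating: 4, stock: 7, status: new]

Positive, Positive, Negative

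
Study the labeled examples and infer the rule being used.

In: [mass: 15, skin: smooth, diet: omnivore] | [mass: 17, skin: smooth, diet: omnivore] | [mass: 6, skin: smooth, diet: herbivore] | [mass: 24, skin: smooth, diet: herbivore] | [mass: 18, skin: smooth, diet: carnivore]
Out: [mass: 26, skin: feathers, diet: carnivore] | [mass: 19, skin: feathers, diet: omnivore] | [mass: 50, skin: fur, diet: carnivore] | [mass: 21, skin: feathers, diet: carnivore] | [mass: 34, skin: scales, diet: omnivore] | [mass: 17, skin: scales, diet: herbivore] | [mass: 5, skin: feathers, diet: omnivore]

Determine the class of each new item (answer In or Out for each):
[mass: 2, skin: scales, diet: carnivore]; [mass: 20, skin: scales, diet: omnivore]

Out, Out

The rule appears to be: skin is smooth.
[mass: 2, skin: scales, diet: carnivore] → skin is scales → Out. [mass: 20, skin: scales, diet: omnivore] → skin is scales → Out.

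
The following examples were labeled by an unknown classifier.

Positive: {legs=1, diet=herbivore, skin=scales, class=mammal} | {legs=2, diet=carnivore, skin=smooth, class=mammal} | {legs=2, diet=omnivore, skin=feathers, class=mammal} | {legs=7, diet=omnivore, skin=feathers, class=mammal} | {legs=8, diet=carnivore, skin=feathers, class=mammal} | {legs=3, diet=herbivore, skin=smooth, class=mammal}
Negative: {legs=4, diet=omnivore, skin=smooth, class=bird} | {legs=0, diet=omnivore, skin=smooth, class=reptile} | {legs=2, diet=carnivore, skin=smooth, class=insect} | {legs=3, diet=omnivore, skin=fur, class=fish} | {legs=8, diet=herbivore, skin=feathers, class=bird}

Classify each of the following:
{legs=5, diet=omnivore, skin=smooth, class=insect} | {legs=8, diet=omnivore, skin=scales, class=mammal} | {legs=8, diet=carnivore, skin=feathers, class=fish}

A rule that fits every label: class is mammal — true of each 'Positive' example, false of each 'Negative' one.
{legs=5, diet=omnivore, skin=smooth, class=insect} — class is insect, hence Negative. {legs=8, diet=omnivore, skin=scales, class=mammal} — class is mammal, hence Positive. {legs=8, diet=carnivore, skin=feathers, class=fish} — class is fish, hence Negative.

Negative, Positive, Negative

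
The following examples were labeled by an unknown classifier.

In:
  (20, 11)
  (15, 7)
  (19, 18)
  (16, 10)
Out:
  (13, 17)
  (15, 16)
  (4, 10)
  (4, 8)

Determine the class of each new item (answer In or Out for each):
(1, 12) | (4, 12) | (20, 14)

'In' ⟺ first > second.
(1, 12): 1 < 12 — doesn't qualify, so Out.
(4, 12): 4 < 12 — doesn't qualify, so Out.
(20, 14): 20 > 14 — satisfies this, so In.

Out, Out, In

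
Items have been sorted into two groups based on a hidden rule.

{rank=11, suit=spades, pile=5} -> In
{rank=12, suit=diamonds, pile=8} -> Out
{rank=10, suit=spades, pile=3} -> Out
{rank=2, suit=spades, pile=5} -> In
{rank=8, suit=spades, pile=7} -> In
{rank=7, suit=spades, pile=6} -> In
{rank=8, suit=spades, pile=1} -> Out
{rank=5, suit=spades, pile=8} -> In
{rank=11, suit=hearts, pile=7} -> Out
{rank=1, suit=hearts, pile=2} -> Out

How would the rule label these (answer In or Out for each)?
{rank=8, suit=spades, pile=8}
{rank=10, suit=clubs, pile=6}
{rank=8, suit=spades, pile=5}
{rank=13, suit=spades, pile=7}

The rule appears to be: suit is spades AND pile ≥ 5.
{rank=8, suit=spades, pile=8} — suit is spades, pile = 8, hence In.
{rank=10, suit=clubs, pile=6} — suit is clubs, pile = 6, hence Out.
{rank=8, suit=spades, pile=5} — suit is spades, pile = 5, hence In.
{rank=13, suit=spades, pile=7} — suit is spades, pile = 7, hence In.

In, Out, In, In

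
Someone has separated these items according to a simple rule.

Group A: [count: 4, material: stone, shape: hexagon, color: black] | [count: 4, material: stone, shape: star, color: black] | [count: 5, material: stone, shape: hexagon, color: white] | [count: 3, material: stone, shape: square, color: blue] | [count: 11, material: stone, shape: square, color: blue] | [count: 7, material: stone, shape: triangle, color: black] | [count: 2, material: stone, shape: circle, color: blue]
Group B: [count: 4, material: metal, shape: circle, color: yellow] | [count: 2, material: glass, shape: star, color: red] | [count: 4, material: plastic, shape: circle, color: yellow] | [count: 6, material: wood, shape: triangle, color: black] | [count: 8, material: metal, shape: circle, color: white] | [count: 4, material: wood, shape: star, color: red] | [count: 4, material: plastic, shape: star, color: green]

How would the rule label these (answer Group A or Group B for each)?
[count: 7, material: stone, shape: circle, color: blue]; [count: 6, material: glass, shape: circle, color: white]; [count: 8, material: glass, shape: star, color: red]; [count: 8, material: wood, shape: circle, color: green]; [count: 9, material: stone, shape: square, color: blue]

Group A, Group B, Group B, Group B, Group A

The distinguishing property — material is stone — holds for all the 'Group A' cases and none of the 'Group B' cases.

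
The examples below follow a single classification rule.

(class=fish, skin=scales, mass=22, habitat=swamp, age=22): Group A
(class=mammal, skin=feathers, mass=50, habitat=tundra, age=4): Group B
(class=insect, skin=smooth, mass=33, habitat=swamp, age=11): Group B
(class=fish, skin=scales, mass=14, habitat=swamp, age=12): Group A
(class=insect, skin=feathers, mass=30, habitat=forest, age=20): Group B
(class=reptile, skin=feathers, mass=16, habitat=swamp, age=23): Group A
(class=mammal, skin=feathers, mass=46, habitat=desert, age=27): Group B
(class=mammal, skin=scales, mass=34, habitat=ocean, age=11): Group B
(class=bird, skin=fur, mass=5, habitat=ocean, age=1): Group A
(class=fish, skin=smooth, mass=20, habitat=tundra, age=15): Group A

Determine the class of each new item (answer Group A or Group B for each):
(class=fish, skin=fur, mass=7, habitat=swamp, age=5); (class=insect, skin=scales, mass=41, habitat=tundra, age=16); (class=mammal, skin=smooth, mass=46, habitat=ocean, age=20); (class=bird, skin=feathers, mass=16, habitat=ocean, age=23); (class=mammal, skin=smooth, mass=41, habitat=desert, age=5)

Group A, Group B, Group B, Group A, Group B

All 'Group A' examples share one property — mass ≤ 22 — and every 'Group B' example lacks it.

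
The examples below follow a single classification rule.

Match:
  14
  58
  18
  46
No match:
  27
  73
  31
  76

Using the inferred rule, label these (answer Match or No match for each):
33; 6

'Match' ⟺ ≡ 2 (mod 4).
33: No match (33 mod 4 = 1). 6: Match (6 mod 4 = 2).

No match, Match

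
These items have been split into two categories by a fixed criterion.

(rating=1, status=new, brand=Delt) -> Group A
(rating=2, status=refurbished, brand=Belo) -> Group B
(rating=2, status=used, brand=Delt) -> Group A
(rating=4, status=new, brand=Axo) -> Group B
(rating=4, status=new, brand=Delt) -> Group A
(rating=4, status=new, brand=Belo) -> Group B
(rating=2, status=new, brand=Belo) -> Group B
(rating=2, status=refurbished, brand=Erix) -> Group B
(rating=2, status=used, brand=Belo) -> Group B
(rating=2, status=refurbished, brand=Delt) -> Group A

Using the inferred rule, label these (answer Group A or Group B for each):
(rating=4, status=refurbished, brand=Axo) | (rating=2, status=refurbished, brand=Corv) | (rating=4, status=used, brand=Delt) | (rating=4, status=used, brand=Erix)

A rule that fits every label: brand is Delt — true of each 'Group A' example, false of each 'Group B' one.
(rating=4, status=refurbished, brand=Axo): brand is Axo — does not fit, so Group B.
(rating=2, status=refurbished, brand=Corv): brand is Corv — does not fit, so Group B.
(rating=4, status=used, brand=Delt): brand is Delt — passes, so Group A.
(rating=4, status=used, brand=Erix): brand is Erix — does not fit, so Group B.

Group B, Group B, Group A, Group B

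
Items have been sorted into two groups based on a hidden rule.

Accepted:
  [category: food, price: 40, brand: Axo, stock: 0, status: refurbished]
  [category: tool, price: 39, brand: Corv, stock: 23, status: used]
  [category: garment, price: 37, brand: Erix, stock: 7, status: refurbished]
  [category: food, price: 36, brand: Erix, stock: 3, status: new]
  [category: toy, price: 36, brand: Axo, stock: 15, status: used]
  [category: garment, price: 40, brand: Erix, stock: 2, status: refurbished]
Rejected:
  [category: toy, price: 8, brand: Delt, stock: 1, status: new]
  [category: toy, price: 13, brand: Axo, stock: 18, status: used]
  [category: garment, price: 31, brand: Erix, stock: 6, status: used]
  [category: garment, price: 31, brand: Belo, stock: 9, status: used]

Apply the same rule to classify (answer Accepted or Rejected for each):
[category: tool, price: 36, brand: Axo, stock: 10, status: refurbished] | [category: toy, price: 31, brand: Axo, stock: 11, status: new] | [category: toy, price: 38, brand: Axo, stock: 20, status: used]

The pattern is that an item is 'Accepted' exactly when: price ≥ 36.
[category: tool, price: 36, brand: Axo, stock: 10, status: refurbished]: price = 36, qualifies → Accepted. [category: toy, price: 31, brand: Axo, stock: 11, status: new]: price = 31, fails the rule → Rejected. [category: toy, price: 38, brand: Axo, stock: 20, status: used]: price = 38, qualifies → Accepted.

Accepted, Rejected, Accepted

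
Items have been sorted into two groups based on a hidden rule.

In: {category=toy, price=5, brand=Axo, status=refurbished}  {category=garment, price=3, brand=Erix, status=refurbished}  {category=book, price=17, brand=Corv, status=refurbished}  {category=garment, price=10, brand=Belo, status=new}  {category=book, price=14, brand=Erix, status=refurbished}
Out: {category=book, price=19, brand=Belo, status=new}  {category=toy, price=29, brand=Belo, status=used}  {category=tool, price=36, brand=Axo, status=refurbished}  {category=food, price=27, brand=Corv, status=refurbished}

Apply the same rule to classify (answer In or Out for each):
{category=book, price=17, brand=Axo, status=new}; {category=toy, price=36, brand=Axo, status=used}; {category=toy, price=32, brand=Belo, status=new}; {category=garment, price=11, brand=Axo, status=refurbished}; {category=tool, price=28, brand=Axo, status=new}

The common property of the 'In' items is: price ≤ 17. No 'Out' item has it.
{category=book, price=17, brand=Axo, status=new} — price = 17, hence In.
{category=toy, price=36, brand=Axo, status=used} — price = 36, hence Out.
{category=toy, price=32, brand=Belo, status=new} — price = 32, hence Out.
{category=garment, price=11, brand=Axo, status=refurbished} — price = 11, hence In.
{category=tool, price=28, brand=Axo, status=new} — price = 28, hence Out.

In, Out, Out, In, Out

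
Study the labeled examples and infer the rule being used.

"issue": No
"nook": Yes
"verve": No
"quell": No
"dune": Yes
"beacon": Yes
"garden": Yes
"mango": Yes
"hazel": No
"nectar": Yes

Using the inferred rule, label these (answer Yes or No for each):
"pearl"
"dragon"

Comparing the two groups points to one rule — contains 'n'.

No, Yes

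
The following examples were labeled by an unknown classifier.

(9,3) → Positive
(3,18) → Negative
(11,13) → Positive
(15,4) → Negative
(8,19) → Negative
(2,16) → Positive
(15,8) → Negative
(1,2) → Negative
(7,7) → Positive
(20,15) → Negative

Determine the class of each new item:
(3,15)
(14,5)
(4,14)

One predicate separates the groups cleanly: sum is even.
(3,15): Positive (3+15 = 18). (14,5): Negative (14+5 = 19). (4,14): Positive (4+14 = 18).

Positive, Negative, Positive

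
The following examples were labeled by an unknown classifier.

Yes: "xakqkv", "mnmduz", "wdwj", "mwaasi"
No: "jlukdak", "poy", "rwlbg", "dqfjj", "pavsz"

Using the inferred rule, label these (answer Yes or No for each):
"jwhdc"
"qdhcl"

No, No

All 'Yes' examples share one property — even length — and every 'No' example lacks it.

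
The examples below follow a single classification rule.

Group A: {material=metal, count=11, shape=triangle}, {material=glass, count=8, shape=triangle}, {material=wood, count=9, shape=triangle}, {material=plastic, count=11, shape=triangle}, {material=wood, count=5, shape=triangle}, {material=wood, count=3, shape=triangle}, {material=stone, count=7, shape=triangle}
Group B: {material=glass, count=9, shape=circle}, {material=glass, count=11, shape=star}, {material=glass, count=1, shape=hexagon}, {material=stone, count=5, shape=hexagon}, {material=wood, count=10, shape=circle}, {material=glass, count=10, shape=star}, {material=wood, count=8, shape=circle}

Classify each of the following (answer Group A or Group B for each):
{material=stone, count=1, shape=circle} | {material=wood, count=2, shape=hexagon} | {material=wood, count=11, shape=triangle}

All 'Group A' examples share one property — shape is triangle — and every 'Group B' example lacks it.
{material=stone, count=1, shape=circle} — shape is circle, hence Group B.
{material=wood, count=2, shape=hexagon} — shape is hexagon, hence Group B.
{material=wood, count=11, shape=triangle} — shape is triangle, hence Group A.

Group B, Group B, Group A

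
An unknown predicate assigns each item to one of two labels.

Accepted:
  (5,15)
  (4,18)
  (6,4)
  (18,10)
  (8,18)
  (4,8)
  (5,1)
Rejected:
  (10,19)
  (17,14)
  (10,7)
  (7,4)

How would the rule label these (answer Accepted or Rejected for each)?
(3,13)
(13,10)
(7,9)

Accepted, Rejected, Accepted

The rule appears to be: sum is even.
(3,13) — 3+13 = 16, hence Accepted.
(13,10) — 13+10 = 23, hence Rejected.
(7,9) — 7+9 = 16, hence Accepted.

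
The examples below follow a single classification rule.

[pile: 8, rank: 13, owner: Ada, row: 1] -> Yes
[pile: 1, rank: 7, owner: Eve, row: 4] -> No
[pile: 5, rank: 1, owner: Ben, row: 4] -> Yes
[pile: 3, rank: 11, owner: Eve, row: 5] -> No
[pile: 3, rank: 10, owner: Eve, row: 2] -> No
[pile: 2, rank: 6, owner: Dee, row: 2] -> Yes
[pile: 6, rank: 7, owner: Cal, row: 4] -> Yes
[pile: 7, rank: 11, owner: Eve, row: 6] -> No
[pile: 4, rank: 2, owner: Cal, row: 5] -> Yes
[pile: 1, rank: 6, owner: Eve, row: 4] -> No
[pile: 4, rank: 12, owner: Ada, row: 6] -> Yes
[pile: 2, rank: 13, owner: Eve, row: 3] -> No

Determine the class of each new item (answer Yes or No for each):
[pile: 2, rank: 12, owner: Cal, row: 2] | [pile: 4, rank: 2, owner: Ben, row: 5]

Yes, Yes

Rule: owner is not Eve. This holds for each 'Yes' example and fails for each 'No' one.
[pile: 2, rank: 12, owner: Cal, row: 2] — owner is Cal, hence Yes.
[pile: 4, rank: 2, owner: Ben, row: 5] — owner is Ben, hence Yes.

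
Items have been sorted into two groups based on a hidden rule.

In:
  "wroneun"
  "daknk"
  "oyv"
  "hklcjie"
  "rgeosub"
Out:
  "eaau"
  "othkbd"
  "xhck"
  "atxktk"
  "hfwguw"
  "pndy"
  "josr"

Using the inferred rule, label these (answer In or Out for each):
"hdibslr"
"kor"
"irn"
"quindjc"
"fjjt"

In, In, In, In, Out

Rule: odd length. This holds for each 'In' example and fails for each 'Out' one.
"hdibslr": In (length 7).
"kor": In (length 3).
"irn": In (length 3).
"quindjc": In (length 7).
"fjjt": Out (length 4).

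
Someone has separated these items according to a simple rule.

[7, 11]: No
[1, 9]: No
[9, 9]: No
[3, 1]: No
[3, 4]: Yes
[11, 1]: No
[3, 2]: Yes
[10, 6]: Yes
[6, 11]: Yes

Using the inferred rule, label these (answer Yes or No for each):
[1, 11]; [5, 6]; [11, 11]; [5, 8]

No, Yes, No, Yes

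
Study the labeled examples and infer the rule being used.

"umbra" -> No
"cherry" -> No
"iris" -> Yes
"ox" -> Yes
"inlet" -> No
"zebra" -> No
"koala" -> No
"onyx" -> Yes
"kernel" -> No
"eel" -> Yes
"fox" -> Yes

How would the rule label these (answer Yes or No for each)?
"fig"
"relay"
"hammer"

All 'Yes' examples share one property — length ≤ 4 — and every 'No' example lacks it.
"fig" — length 3, hence Yes.
"relay" — length 5, hence No.
"hammer" — length 6, hence No.

Yes, No, No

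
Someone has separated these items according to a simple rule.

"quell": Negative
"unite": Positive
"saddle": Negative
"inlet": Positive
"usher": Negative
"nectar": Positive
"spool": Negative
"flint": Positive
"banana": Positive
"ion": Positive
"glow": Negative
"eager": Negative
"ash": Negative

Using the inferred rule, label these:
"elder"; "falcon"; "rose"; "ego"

'Positive' ⟺ contains 'n'.

Negative, Positive, Negative, Negative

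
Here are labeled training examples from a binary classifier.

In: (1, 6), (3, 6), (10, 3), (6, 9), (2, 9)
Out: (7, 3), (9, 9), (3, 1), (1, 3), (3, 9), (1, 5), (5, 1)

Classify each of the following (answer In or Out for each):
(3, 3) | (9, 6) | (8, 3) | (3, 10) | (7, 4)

The simplest hypothesis consistent with all the labels is: sum is odd.
Out: (3, 3), since 3+3 = 6.
In: (9, 6), since 9+6 = 15.
In: (8, 3), since 8+3 = 11.
In: (3, 10), since 3+10 = 13.
In: (7, 4), since 7+4 = 11.

Out, In, In, In, In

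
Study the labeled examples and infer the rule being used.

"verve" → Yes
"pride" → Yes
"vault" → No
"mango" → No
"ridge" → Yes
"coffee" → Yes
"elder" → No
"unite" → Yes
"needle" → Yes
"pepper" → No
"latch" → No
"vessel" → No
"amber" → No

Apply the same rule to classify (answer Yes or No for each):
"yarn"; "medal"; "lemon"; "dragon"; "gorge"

No, No, No, No, Yes

The simplest hypothesis consistent with all the labels is: ends with 'e'.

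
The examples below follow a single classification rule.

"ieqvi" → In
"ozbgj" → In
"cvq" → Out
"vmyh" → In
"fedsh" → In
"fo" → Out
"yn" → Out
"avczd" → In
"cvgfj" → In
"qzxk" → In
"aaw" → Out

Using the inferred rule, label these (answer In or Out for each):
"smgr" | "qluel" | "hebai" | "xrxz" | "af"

In, In, In, In, Out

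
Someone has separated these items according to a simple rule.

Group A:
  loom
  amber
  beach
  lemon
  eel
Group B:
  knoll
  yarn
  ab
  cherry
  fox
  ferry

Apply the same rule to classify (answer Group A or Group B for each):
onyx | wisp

Group B, Group B

The simplest hypothesis consistent with all the labels is: has ≥ 2 vowels.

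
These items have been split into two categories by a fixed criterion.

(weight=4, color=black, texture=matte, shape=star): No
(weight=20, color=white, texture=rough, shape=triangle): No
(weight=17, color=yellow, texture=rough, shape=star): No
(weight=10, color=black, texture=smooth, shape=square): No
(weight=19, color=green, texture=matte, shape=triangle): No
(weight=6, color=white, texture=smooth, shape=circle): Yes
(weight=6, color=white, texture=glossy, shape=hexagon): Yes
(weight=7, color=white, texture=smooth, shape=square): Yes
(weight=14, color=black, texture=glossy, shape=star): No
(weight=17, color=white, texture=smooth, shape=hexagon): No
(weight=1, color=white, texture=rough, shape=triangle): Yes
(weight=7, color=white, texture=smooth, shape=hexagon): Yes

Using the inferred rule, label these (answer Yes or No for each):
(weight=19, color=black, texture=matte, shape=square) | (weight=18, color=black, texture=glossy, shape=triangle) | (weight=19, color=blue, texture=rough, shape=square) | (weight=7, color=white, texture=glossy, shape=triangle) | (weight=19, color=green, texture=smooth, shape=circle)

No, No, No, Yes, No

The classifier is using: color is white AND weight ≤ 7.
No: (weight=19, color=black, texture=matte, shape=square), since color is black, weight = 19. No: (weight=18, color=black, texture=glossy, shape=triangle), since color is black, weight = 18. No: (weight=19, color=blue, texture=rough, shape=square), since color is blue, weight = 19. Yes: (weight=7, color=white, texture=glossy, shape=triangle), since color is white, weight = 7. No: (weight=19, color=green, texture=smooth, shape=circle), since color is green, weight = 19.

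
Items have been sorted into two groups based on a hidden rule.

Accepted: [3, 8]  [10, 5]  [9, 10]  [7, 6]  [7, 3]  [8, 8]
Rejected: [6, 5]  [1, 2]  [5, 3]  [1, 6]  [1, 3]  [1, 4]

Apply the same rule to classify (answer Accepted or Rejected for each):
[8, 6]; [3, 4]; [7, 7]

Accepted, Rejected, Accepted

The simplest hypothesis consistent with all the labels is: max ≥ 7.
[8, 6]: max 8 — checks out, so Accepted.
[3, 4]: max 4 — lacks this property, so Rejected.
[7, 7]: max 7 — checks out, so Accepted.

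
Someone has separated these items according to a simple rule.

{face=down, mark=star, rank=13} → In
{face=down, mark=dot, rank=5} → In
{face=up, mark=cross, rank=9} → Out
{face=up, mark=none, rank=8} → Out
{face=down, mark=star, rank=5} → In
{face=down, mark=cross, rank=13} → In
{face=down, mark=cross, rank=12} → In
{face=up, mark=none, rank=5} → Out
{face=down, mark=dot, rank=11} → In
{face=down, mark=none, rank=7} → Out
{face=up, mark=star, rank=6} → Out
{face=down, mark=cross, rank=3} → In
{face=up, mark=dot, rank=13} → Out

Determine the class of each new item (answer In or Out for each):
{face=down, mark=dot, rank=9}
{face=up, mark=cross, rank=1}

The pattern is that an item is 'In' exactly when: face is down AND rank ≠ 7.
{face=down, mark=dot, rank=9} → face is down, rank = 9 → In.
{face=up, mark=cross, rank=1} → face is up, rank = 1 → Out.

In, Out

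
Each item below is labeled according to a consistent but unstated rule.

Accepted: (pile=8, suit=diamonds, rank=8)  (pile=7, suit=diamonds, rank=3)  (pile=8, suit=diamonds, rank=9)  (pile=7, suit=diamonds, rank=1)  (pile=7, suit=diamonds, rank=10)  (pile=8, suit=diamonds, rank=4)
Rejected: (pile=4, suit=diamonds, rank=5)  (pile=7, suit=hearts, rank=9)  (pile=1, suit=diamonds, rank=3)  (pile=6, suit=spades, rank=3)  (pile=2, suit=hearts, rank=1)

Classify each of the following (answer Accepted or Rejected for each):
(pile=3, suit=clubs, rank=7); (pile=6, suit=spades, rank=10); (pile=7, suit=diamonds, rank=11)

Rejected, Rejected, Accepted

The pattern is that an item is 'Accepted' exactly when: suit is diamonds AND pile ≥ 6.
(pile=3, suit=clubs, rank=7): suit is clubs, pile = 3 — does not satisfy this, so Rejected.
(pile=6, suit=spades, rank=10): suit is spades, pile = 6 — does not satisfy this, so Rejected.
(pile=7, suit=diamonds, rank=11): suit is diamonds, pile = 7 — matches, so Accepted.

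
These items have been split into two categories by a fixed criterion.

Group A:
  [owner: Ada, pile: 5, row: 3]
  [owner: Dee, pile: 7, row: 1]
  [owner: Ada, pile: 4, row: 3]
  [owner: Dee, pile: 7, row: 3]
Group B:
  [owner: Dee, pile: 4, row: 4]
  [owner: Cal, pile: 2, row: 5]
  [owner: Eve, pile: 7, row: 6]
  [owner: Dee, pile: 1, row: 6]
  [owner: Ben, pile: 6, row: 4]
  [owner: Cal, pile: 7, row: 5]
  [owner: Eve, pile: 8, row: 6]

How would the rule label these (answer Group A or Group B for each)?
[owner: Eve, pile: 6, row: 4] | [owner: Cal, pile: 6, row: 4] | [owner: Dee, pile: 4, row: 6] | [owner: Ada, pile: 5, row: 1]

Group B, Group B, Group B, Group A

One predicate separates the groups cleanly: row ≤ 3.
[owner: Eve, pile: 6, row: 4]: row = 4 — does not satisfy this, so Group B. [owner: Cal, pile: 6, row: 4]: row = 4 — does not satisfy this, so Group B. [owner: Dee, pile: 4, row: 6]: row = 6 — does not satisfy this, so Group B. [owner: Ada, pile: 5, row: 1]: row = 1 — matches, so Group A.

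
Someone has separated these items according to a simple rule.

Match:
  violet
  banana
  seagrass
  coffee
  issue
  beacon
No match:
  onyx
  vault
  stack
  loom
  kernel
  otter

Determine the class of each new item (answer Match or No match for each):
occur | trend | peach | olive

The common property of the 'Match' items is: has ≥ 3 vowels. No 'No match' item has it.

No match, No match, No match, Match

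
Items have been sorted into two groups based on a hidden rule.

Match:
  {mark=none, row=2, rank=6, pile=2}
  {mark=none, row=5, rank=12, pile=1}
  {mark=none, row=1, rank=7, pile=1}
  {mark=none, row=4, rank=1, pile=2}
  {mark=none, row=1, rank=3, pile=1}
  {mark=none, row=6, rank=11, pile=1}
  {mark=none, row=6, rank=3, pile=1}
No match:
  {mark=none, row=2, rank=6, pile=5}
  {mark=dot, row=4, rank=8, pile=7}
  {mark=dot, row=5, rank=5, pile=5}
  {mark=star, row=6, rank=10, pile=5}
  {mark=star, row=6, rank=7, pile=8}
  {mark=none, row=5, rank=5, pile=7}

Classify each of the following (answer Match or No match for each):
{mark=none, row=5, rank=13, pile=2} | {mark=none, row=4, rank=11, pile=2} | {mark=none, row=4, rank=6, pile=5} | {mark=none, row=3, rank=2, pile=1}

Match, Match, No match, Match

The simplest hypothesis consistent with all the labels is: pile ≤ 2.
{mark=none, row=5, rank=13, pile=2}: pile = 2 — satisfies this, so Match. {mark=none, row=4, rank=11, pile=2}: pile = 2 — satisfies this, so Match. {mark=none, row=4, rank=6, pile=5}: pile = 5 — lacks this property, so No match. {mark=none, row=3, rank=2, pile=1}: pile = 1 — satisfies this, so Match.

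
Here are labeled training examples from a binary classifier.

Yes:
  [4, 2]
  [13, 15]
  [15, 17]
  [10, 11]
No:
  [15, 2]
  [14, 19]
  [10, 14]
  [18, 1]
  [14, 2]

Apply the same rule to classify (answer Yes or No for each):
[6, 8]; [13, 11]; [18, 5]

Yes, Yes, No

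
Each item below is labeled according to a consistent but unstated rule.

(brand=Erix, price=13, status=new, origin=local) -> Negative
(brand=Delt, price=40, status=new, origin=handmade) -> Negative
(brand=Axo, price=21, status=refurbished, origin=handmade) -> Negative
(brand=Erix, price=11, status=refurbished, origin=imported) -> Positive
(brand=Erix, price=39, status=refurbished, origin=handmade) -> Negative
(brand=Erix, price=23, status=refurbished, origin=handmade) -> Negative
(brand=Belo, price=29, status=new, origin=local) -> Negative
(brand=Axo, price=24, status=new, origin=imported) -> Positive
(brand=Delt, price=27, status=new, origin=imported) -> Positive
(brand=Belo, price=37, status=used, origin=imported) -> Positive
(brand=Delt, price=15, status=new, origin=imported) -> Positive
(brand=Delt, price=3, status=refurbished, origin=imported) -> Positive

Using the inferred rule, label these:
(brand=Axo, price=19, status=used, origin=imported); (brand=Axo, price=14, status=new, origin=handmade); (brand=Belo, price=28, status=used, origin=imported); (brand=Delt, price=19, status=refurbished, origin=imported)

Positive, Negative, Positive, Positive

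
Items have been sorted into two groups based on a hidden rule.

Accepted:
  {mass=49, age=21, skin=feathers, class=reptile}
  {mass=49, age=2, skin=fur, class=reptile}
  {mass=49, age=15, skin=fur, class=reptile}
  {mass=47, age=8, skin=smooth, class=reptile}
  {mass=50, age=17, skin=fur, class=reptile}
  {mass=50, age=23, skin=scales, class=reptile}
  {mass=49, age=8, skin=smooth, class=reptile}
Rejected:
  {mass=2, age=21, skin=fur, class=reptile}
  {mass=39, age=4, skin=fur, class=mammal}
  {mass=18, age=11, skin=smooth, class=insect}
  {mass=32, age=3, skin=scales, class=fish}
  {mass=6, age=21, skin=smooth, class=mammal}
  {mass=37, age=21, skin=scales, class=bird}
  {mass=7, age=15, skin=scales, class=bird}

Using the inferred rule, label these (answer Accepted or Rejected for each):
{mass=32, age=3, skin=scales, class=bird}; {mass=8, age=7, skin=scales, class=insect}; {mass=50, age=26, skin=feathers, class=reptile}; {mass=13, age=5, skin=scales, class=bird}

The classifier is using: mass ≥ 47.
{mass=32, age=3, skin=scales, class=bird} — mass = 32, hence Rejected.
{mass=8, age=7, skin=scales, class=insect} — mass = 8, hence Rejected.
{mass=50, age=26, skin=feathers, class=reptile} — mass = 50, hence Accepted.
{mass=13, age=5, skin=scales, class=bird} — mass = 13, hence Rejected.

Rejected, Rejected, Accepted, Rejected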